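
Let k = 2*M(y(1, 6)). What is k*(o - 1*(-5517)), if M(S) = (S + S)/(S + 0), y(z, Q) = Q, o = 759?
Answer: 25104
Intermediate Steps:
M(S) = 2 (M(S) = (2*S)/S = 2)
k = 4 (k = 2*2 = 4)
k*(o - 1*(-5517)) = 4*(759 - 1*(-5517)) = 4*(759 + 5517) = 4*6276 = 25104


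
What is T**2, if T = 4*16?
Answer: 4096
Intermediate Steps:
T = 64
T**2 = 64**2 = 4096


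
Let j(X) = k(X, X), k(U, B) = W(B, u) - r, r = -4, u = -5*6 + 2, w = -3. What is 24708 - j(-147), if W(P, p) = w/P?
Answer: 1210495/49 ≈ 24704.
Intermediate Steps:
u = -28 (u = -30 + 2 = -28)
W(P, p) = -3/P
k(U, B) = 4 - 3/B (k(U, B) = -3/B - 1*(-4) = -3/B + 4 = 4 - 3/B)
j(X) = 4 - 3/X
24708 - j(-147) = 24708 - (4 - 3/(-147)) = 24708 - (4 - 3*(-1/147)) = 24708 - (4 + 1/49) = 24708 - 1*197/49 = 24708 - 197/49 = 1210495/49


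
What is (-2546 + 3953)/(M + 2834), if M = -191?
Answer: 469/881 ≈ 0.53235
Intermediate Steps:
(-2546 + 3953)/(M + 2834) = (-2546 + 3953)/(-191 + 2834) = 1407/2643 = 1407*(1/2643) = 469/881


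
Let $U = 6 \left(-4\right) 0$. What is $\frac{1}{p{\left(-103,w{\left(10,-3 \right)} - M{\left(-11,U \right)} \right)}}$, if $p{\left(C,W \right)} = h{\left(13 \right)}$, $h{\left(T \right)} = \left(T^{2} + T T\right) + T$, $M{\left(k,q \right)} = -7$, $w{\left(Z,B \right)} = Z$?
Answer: $\frac{1}{351} \approx 0.002849$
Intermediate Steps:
$U = 0$ ($U = \left(-24\right) 0 = 0$)
$h{\left(T \right)} = T + 2 T^{2}$ ($h{\left(T \right)} = \left(T^{2} + T^{2}\right) + T = 2 T^{2} + T = T + 2 T^{2}$)
$p{\left(C,W \right)} = 351$ ($p{\left(C,W \right)} = 13 \left(1 + 2 \cdot 13\right) = 13 \left(1 + 26\right) = 13 \cdot 27 = 351$)
$\frac{1}{p{\left(-103,w{\left(10,-3 \right)} - M{\left(-11,U \right)} \right)}} = \frac{1}{351}$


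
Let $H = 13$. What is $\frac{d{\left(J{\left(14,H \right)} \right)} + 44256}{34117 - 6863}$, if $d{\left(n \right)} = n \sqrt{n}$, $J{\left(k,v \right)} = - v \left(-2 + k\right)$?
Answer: $\frac{22128}{13627} - \frac{156 i \sqrt{39}}{13627} \approx 1.6238 - 0.071492 i$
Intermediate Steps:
$J{\left(k,v \right)} = - v \left(-2 + k\right)$
$d{\left(n \right)} = n^{\frac{3}{2}}$
$\frac{d{\left(J{\left(14,H \right)} \right)} + 44256}{34117 - 6863} = \frac{\left(13 \left(2 - 14\right)\right)^{\frac{3}{2}} + 44256}{34117 - 6863} = \frac{\left(13 \left(2 - 14\right)\right)^{\frac{3}{2}} + 44256}{27254} = \left(\left(13 \left(-12\right)\right)^{\frac{3}{2}} + 44256\right) \frac{1}{27254} = \left(\left(-156\right)^{\frac{3}{2}} + 44256\right) \frac{1}{27254} = \left(- 312 i \sqrt{39} + 44256\right) \frac{1}{27254} = \left(44256 - 312 i \sqrt{39}\right) \frac{1}{27254} = \frac{22128}{13627} - \frac{156 i \sqrt{39}}{13627}$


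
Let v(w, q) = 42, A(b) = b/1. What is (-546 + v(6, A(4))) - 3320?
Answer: -3824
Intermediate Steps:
A(b) = b (A(b) = b*1 = b)
(-546 + v(6, A(4))) - 3320 = (-546 + 42) - 3320 = -504 - 3320 = -3824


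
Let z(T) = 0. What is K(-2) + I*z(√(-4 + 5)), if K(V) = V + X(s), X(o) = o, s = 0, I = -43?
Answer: -2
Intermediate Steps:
K(V) = V (K(V) = V + 0 = V)
K(-2) + I*z(√(-4 + 5)) = -2 - 43*0 = -2 + 0 = -2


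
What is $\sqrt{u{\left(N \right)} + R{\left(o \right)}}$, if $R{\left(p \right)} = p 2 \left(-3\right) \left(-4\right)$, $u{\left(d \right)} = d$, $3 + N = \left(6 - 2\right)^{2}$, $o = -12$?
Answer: $5 i \sqrt{11} \approx 16.583 i$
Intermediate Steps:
$N = 13$ ($N = -3 + \left(6 - 2\right)^{2} = -3 + 4^{2} = -3 + 16 = 13$)
$R{\left(p \right)} = 24 p$ ($R{\left(p \right)} = 2 p \left(-3\right) \left(-4\right) = - 6 p \left(-4\right) = 24 p$)
$\sqrt{u{\left(N \right)} + R{\left(o \right)}} = \sqrt{13 + 24 \left(-12\right)} = \sqrt{13 - 288} = \sqrt{-275} = 5 i \sqrt{11}$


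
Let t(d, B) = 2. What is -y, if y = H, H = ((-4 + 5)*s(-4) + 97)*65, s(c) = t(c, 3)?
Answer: -6435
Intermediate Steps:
s(c) = 2
H = 6435 (H = ((-4 + 5)*2 + 97)*65 = (1*2 + 97)*65 = (2 + 97)*65 = 99*65 = 6435)
y = 6435
-y = -1*6435 = -6435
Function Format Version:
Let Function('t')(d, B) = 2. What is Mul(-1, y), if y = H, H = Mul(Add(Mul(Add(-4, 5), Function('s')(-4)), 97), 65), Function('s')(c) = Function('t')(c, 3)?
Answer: -6435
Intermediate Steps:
Function('s')(c) = 2
H = 6435 (H = Mul(Add(Mul(Add(-4, 5), 2), 97), 65) = Mul(Add(Mul(1, 2), 97), 65) = Mul(Add(2, 97), 65) = Mul(99, 65) = 6435)
y = 6435
Mul(-1, y) = Mul(-1, 6435) = -6435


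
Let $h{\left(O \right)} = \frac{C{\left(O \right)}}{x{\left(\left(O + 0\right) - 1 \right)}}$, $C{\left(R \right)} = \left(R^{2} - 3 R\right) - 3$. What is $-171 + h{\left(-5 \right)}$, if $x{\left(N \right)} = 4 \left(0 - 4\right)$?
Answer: $- \frac{2773}{16} \approx -173.31$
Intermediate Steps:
$C{\left(R \right)} = -3 + R^{2} - 3 R$
$x{\left(N \right)} = -16$ ($x{\left(N \right)} = 4 \left(-4\right) = -16$)
$h{\left(O \right)} = \frac{3}{16} - \frac{O^{2}}{16} + \frac{3 O}{16}$ ($h{\left(O \right)} = \frac{-3 + O^{2} - 3 O}{-16} = \left(-3 + O^{2} - 3 O\right) \left(- \frac{1}{16}\right) = \frac{3}{16} - \frac{O^{2}}{16} + \frac{3 O}{16}$)
$-171 + h{\left(-5 \right)} = -171 + \left(\frac{3}{16} - \frac{\left(-5\right)^{2}}{16} + \frac{3}{16} \left(-5\right)\right) = -171 - \frac{37}{16} = - \frac{2773}{16}$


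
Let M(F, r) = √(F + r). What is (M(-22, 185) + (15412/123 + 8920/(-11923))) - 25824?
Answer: -37688984780/1466529 + √163 ≈ -25687.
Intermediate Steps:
(M(-22, 185) + (15412/123 + 8920/(-11923))) - 25824 = (√(-22 + 185) + (15412/123 + 8920/(-11923))) - 25824 = (√163 + (15412*(1/123) + 8920*(-1/11923))) - 25824 = (√163 + (15412/123 - 8920/11923)) - 25824 = (√163 + 182660116/1466529) - 25824 = (182660116/1466529 + √163) - 25824 = -37688984780/1466529 + √163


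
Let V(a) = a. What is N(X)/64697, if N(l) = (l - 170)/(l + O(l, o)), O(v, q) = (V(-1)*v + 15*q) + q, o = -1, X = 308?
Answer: -69/517576 ≈ -0.00013331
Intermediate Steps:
O(v, q) = -v + 16*q (O(v, q) = (-v + 15*q) + q = -v + 16*q)
N(l) = 85/8 - l/16 (N(l) = (l - 170)/(l + (-l + 16*(-1))) = (-170 + l)/(l + (-l - 16)) = (-170 + l)/(l + (-16 - l)) = (-170 + l)/(-16) = (-170 + l)*(-1/16) = 85/8 - l/16)
N(X)/64697 = (85/8 - 1/16*308)/64697 = (85/8 - 77/4)*(1/64697) = -69/8*1/64697 = -69/517576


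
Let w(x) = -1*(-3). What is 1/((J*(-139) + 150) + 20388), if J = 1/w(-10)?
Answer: 3/61475 ≈ 4.8800e-5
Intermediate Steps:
w(x) = 3
J = ⅓ (J = 1/3 = ⅓ ≈ 0.33333)
1/((J*(-139) + 150) + 20388) = 1/(((⅓)*(-139) + 150) + 20388) = 1/((-139/3 + 150) + 20388) = 1/(311/3 + 20388) = 1/(61475/3) = 3/61475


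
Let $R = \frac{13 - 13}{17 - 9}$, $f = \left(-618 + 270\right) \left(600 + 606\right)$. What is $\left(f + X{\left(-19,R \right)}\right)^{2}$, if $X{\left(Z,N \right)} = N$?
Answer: $176138017344$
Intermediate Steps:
$f = -419688$ ($f = \left(-348\right) 1206 = -419688$)
$R = 0$ ($R = \frac{13 - 13}{8} = \left(13 - 13\right) \frac{1}{8} = 0 \cdot \frac{1}{8} = 0$)
$\left(f + X{\left(-19,R \right)}\right)^{2} = \left(-419688 + 0\right)^{2} = \left(-419688\right)^{2} = 176138017344$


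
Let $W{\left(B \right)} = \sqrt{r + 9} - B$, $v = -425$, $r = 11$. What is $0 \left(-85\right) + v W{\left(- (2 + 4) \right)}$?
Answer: $-2550 - 850 \sqrt{5} \approx -4450.7$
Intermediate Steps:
$W{\left(B \right)} = - B + 2 \sqrt{5}$ ($W{\left(B \right)} = \sqrt{11 + 9} - B = \sqrt{20} - B = 2 \sqrt{5} - B = - B + 2 \sqrt{5}$)
$0 \left(-85\right) + v W{\left(- (2 + 4) \right)} = 0 \left(-85\right) - 425 \left(- \left(-1\right) \left(2 + 4\right) + 2 \sqrt{5}\right) = 0 - 425 \left(- \left(-1\right) 6 + 2 \sqrt{5}\right) = 0 - 425 \left(\left(-1\right) \left(-6\right) + 2 \sqrt{5}\right) = 0 - 425 \left(6 + 2 \sqrt{5}\right) = 0 - \left(2550 + 850 \sqrt{5}\right) = -2550 - 850 \sqrt{5}$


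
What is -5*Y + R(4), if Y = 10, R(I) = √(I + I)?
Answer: -50 + 2*√2 ≈ -47.172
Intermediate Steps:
R(I) = √2*√I (R(I) = √(2*I) = √2*√I)
-5*Y + R(4) = -5*10 + √2*√4 = -50 + √2*2 = -50 + 2*√2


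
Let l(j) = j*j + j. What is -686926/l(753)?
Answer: -343463/283881 ≈ -1.2099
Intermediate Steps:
l(j) = j + j² (l(j) = j² + j = j + j²)
-686926/l(753) = -686926*1/(753*(1 + 753)) = -686926/(753*754) = -686926/567762 = -686926*1/567762 = -343463/283881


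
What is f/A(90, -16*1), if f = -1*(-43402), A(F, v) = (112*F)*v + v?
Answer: -21701/80648 ≈ -0.26908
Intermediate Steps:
A(F, v) = v + 112*F*v (A(F, v) = 112*F*v + v = v + 112*F*v)
f = 43402
f/A(90, -16*1) = 43402/(((-16*1)*(1 + 112*90))) = 43402/((-16*(1 + 10080))) = 43402/((-16*10081)) = 43402/(-161296) = 43402*(-1/161296) = -21701/80648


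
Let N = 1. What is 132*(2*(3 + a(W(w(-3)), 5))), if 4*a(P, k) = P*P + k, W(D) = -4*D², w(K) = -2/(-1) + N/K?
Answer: 250294/27 ≈ 9270.1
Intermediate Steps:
w(K) = 2 + 1/K (w(K) = -2/(-1) + 1/K = -2*(-1) + 1/K = 2 + 1/K)
a(P, k) = k/4 + P²/4 (a(P, k) = (P*P + k)/4 = (P² + k)/4 = (k + P²)/4 = k/4 + P²/4)
132*(2*(3 + a(W(w(-3)), 5))) = 132*(2*(3 + ((¼)*5 + (-4*(2 + 1/(-3))²)²/4))) = 132*(2*(3 + (5/4 + (-4*(2 - ⅓)²)²/4))) = 132*(2*(3 + (5/4 + (-4*(5/3)²)²/4))) = 132*(2*(3 + (5/4 + (-4*25/9)²/4))) = 132*(2*(3 + (5/4 + (-100/9)²/4))) = 132*(2*(3 + (5/4 + (¼)*(10000/81)))) = 132*(2*(3 + (5/4 + 2500/81))) = 132*(2*(3 + 10405/324)) = 132*(2*(11377/324)) = 132*(11377/162) = 250294/27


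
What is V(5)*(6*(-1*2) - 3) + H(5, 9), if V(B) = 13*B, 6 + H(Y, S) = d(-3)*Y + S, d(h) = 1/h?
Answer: -2921/3 ≈ -973.67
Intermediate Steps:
H(Y, S) = -6 + S - Y/3 (H(Y, S) = -6 + (Y/(-3) + S) = -6 + (-Y/3 + S) = -6 + (S - Y/3) = -6 + S - Y/3)
V(5)*(6*(-1*2) - 3) + H(5, 9) = (13*5)*(6*(-1*2) - 3) + (-6 + 9 - ⅓*5) = 65*(6*(-2) - 3) + (-6 + 9 - 5/3) = 65*(-12 - 3) + 4/3 = 65*(-15) + 4/3 = -975 + 4/3 = -2921/3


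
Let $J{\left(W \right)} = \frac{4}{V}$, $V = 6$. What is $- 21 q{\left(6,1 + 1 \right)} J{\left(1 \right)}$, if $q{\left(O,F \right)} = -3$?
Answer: $42$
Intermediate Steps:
$J{\left(W \right)} = \frac{2}{3}$ ($J{\left(W \right)} = \frac{4}{6} = 4 \cdot \frac{1}{6} = \frac{2}{3}$)
$- 21 q{\left(6,1 + 1 \right)} J{\left(1 \right)} = \left(-21\right) \left(-3\right) \frac{2}{3} = 63 \cdot \frac{2}{3} = 42$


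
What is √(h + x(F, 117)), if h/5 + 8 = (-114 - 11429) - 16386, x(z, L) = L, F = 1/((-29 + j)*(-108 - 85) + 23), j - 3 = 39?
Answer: 4*I*√8723 ≈ 373.59*I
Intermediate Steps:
j = 42 (j = 3 + 39 = 42)
F = -1/2486 (F = 1/((-29 + 42)*(-108 - 85) + 23) = 1/(13*(-193) + 23) = 1/(-2509 + 23) = 1/(-2486) = -1/2486 ≈ -0.00040225)
h = -139685 (h = -40 + 5*((-114 - 11429) - 16386) = -40 + 5*(-11543 - 16386) = -40 + 5*(-27929) = -40 - 139645 = -139685)
√(h + x(F, 117)) = √(-139685 + 117) = √(-139568) = 4*I*√8723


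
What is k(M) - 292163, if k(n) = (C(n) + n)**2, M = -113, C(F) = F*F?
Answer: 159882173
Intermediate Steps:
C(F) = F**2
k(n) = (n + n**2)**2 (k(n) = (n**2 + n)**2 = (n + n**2)**2)
k(M) - 292163 = (-113)**2*(1 - 113)**2 - 292163 = 12769*(-112)**2 - 292163 = 12769*12544 - 292163 = 160174336 - 292163 = 159882173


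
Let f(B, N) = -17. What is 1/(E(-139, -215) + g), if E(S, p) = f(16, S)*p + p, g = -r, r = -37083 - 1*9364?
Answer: 1/49887 ≈ 2.0045e-5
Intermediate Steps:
r = -46447 (r = -37083 - 9364 = -46447)
g = 46447 (g = -1*(-46447) = 46447)
E(S, p) = -16*p (E(S, p) = -17*p + p = -16*p)
1/(E(-139, -215) + g) = 1/(-16*(-215) + 46447) = 1/(3440 + 46447) = 1/49887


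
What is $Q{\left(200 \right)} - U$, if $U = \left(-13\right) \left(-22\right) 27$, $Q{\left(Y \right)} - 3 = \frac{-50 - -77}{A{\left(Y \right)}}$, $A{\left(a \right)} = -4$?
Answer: $- \frac{30903}{4} \approx -7725.8$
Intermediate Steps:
$Q{\left(Y \right)} = - \frac{15}{4}$ ($Q{\left(Y \right)} = 3 + \frac{-50 - -77}{-4} = 3 + \left(-50 + 77\right) \left(- \frac{1}{4}\right) = 3 + 27 \left(- \frac{1}{4}\right) = 3 - \frac{27}{4} = - \frac{15}{4}$)
$U = 7722$ ($U = 286 \cdot 27 = 7722$)
$Q{\left(200 \right)} - U = - \frac{15}{4} - 7722 = - \frac{30903}{4}$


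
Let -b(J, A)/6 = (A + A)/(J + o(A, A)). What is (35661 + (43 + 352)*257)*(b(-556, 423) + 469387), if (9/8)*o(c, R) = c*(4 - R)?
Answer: 848320272926048/13175 ≈ 6.4389e+10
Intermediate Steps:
o(c, R) = 8*c*(4 - R)/9 (o(c, R) = 8*(c*(4 - R))/9 = 8*c*(4 - R)/9)
b(J, A) = -12*A/(J + 8*A*(4 - A)/9) (b(J, A) = -6*(A + A)/(J + 8*A*(4 - A)/9) = -6*2*A/(J + 8*A*(4 - A)/9) = -12*A/(J + 8*A*(4 - A)/9))
(35661 + (43 + 352)*257)*(b(-556, 423) + 469387) = (35661 + (43 + 352)*257)*(108*423/(-9*(-556) + 8*423*(-4 + 423)) + 469387) = (35661 + 395*257)*(108*423/(5004 + 8*423*419) + 469387) = (35661 + 101515)*(108*423/(5004 + 1417896) + 469387) = 137176*(108*423/1422900 + 469387) = 137176*(108*423*(1/1422900) + 469387) = 137176*(423/13175 + 469387) = 137176*(6184174148/13175) = 848320272926048/13175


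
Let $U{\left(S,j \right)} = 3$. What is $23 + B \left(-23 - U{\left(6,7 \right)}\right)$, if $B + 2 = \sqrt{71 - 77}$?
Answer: $75 - 26 i \sqrt{6} \approx 75.0 - 63.687 i$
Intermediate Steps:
$B = -2 + i \sqrt{6}$ ($B = -2 + \sqrt{71 - 77} = -2 + \sqrt{-6} = -2 + i \sqrt{6} \approx -2.0 + 2.4495 i$)
$23 + B \left(-23 - U{\left(6,7 \right)}\right) = 23 + \left(-2 + i \sqrt{6}\right) \left(-23 - 3\right) = 23 + \left(-2 + i \sqrt{6}\right) \left(-26\right) = 23 + \left(52 - 26 i \sqrt{6}\right) = 75 - 26 i \sqrt{6}$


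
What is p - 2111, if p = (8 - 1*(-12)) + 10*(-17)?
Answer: -2261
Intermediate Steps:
p = -150 (p = (8 + 12) - 170 = 20 - 170 = -150)
p - 2111 = -150 - 2111 = -2261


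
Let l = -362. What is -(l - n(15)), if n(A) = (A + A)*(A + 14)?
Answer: 1232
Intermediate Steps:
n(A) = 2*A*(14 + A) (n(A) = (2*A)*(14 + A) = 2*A*(14 + A))
-(l - n(15)) = -(-362 - 2*15*(14 + 15)) = -(-362 - 2*15*29) = -(-362 - 1*870) = -(-362 - 870) = -1*(-1232) = 1232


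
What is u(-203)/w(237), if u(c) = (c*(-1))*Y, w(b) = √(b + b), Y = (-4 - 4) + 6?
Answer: -203*√474/237 ≈ -18.648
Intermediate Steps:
Y = -2 (Y = -8 + 6 = -2)
w(b) = √2*√b (w(b) = √(2*b) = √2*√b)
u(c) = 2*c (u(c) = (c*(-1))*(-2) = -c*(-2) = 2*c)
u(-203)/w(237) = (2*(-203))/((√2*√237)) = -406*√474/474 = -203*√474/237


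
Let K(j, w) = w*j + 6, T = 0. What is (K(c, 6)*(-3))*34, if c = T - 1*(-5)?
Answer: -3672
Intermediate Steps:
c = 5 (c = 0 - 1*(-5) = 0 + 5 = 5)
K(j, w) = 6 + j*w (K(j, w) = j*w + 6 = 6 + j*w)
(K(c, 6)*(-3))*34 = ((6 + 5*6)*(-3))*34 = ((6 + 30)*(-3))*34 = (36*(-3))*34 = -108*34 = -3672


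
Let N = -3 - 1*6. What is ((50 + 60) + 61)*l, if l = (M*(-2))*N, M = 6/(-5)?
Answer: -18468/5 ≈ -3693.6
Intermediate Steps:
M = -6/5 (M = 6*(-⅕) = -6/5 ≈ -1.2000)
N = -9 (N = -3 - 6 = -9)
l = -108/5 (l = -6/5*(-2)*(-9) = (12/5)*(-9) = -108/5 ≈ -21.600)
((50 + 60) + 61)*l = ((50 + 60) + 61)*(-108/5) = (110 + 61)*(-108/5) = 171*(-108/5) = -18468/5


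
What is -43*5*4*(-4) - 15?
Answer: 3425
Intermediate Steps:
-43*5*4*(-4) - 15 = -860*(-4) - 15 = -43*(-80) - 15 = 3440 - 15 = 3425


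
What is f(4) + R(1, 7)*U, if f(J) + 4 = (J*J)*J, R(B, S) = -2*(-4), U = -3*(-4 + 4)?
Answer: 60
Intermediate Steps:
U = 0 (U = -3*0 = 0)
R(B, S) = 8
f(J) = -4 + J³ (f(J) = -4 + (J*J)*J = -4 + J²*J = -4 + J³)
f(4) + R(1, 7)*U = (-4 + 4³) + 8*0 = (-4 + 64) + 0 = 60 + 0 = 60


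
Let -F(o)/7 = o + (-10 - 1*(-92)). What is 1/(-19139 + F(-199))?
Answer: -1/18320 ≈ -5.4585e-5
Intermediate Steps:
F(o) = -574 - 7*o (F(o) = -7*(o + (-10 - 1*(-92))) = -7*(o + (-10 + 92)) = -7*(o + 82) = -7*(82 + o) = -574 - 7*o)
1/(-19139 + F(-199)) = 1/(-19139 + (-574 - 7*(-199))) = 1/(-19139 + (-574 + 1393)) = 1/(-19139 + 819) = 1/(-18320) = -1/18320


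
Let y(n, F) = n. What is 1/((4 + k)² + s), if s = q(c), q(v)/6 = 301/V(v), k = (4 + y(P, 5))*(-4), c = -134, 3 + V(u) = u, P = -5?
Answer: 137/6962 ≈ 0.019678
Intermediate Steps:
V(u) = -3 + u
k = 4 (k = (4 - 5)*(-4) = -1*(-4) = 4)
q(v) = 1806/(-3 + v) (q(v) = 6*(301/(-3 + v)) = 1806/(-3 + v))
s = -1806/137 (s = 1806/(-3 - 134) = 1806/(-137) = 1806*(-1/137) = -1806/137 ≈ -13.182)
1/((4 + k)² + s) = 1/((4 + 4)² - 1806/137) = 1/(8² - 1806/137) = 1/(64 - 1806/137) = 1/(6962/137) = 137/6962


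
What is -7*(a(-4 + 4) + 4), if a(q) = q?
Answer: -28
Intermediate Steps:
-7*(a(-4 + 4) + 4) = -7*((-4 + 4) + 4) = -7*(0 + 4) = -7*4 = -28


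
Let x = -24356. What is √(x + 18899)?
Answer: I*√5457 ≈ 73.871*I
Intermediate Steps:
√(x + 18899) = √(-24356 + 18899) = √(-5457) = I*√5457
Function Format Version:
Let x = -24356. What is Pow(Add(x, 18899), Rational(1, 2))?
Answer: Mul(I, Pow(5457, Rational(1, 2))) ≈ Mul(73.871, I)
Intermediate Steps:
Pow(Add(x, 18899), Rational(1, 2)) = Pow(Add(-24356, 18899), Rational(1, 2)) = Pow(-5457, Rational(1, 2)) = Mul(I, Pow(5457, Rational(1, 2)))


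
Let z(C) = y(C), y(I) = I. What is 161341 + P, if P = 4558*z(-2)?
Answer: 152225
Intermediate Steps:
z(C) = C
P = -9116 (P = 4558*(-2) = -9116)
161341 + P = 161341 - 9116 = 152225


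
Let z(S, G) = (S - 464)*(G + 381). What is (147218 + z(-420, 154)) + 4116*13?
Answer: -272214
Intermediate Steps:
z(S, G) = (-464 + S)*(381 + G)
(147218 + z(-420, 154)) + 4116*13 = (147218 + (-176784 - 464*154 + 381*(-420) + 154*(-420))) + 4116*13 = (147218 + (-176784 - 71456 - 160020 - 64680)) + 53508 = (147218 - 472940) + 53508 = -325722 + 53508 = -272214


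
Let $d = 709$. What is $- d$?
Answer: $-709$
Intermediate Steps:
$- d = \left(-1\right) 709 = -709$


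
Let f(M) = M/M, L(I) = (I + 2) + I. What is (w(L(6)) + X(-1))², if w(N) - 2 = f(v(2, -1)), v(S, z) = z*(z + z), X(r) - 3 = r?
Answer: 25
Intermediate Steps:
X(r) = 3 + r
v(S, z) = 2*z² (v(S, z) = z*(2*z) = 2*z²)
L(I) = 2 + 2*I (L(I) = (2 + I) + I = 2 + 2*I)
f(M) = 1
w(N) = 3 (w(N) = 2 + 1 = 3)
(w(L(6)) + X(-1))² = (3 + (3 - 1))² = (3 + 2)² = 5² = 25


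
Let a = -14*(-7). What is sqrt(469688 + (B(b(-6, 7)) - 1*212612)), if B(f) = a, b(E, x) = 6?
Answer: sqrt(257174) ≈ 507.12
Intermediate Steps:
a = 98
B(f) = 98
sqrt(469688 + (B(b(-6, 7)) - 1*212612)) = sqrt(469688 + (98 - 1*212612)) = sqrt(469688 + (98 - 212612)) = sqrt(469688 - 212514) = sqrt(257174)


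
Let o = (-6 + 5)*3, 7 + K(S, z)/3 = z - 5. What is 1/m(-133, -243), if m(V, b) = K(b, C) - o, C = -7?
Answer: -1/54 ≈ -0.018519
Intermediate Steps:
K(S, z) = -36 + 3*z (K(S, z) = -21 + 3*(z - 5) = -21 + 3*(-5 + z) = -21 + (-15 + 3*z) = -36 + 3*z)
o = -3 (o = -1*3 = -3)
m(V, b) = -54 (m(V, b) = (-36 + 3*(-7)) - 1*(-3) = (-36 - 21) + 3 = -57 + 3 = -54)
1/m(-133, -243) = 1/(-54) = -1/54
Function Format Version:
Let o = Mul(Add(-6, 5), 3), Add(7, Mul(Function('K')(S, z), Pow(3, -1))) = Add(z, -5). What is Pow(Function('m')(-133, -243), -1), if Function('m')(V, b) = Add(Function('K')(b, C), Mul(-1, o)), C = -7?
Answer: Rational(-1, 54) ≈ -0.018519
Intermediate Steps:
Function('K')(S, z) = Add(-36, Mul(3, z)) (Function('K')(S, z) = Add(-21, Mul(3, Add(z, -5))) = Add(-21, Mul(3, Add(-5, z))) = Add(-21, Add(-15, Mul(3, z))) = Add(-36, Mul(3, z)))
o = -3 (o = Mul(-1, 3) = -3)
Function('m')(V, b) = -54 (Function('m')(V, b) = Add(Add(-36, Mul(3, -7)), Mul(-1, -3)) = Add(Add(-36, -21), 3) = Add(-57, 3) = -54)
Pow(Function('m')(-133, -243), -1) = Pow(-54, -1) = Rational(-1, 54)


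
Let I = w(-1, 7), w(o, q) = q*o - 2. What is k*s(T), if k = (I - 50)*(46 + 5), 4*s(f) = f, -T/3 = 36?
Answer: 81243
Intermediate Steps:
T = -108 (T = -3*36 = -108)
w(o, q) = -2 + o*q (w(o, q) = o*q - 2 = -2 + o*q)
s(f) = f/4
I = -9 (I = -2 - 1*7 = -2 - 7 = -9)
k = -3009 (k = (-9 - 50)*(46 + 5) = -59*51 = -3009)
k*s(T) = -3009*(-108)/4 = -3009*(-27) = 81243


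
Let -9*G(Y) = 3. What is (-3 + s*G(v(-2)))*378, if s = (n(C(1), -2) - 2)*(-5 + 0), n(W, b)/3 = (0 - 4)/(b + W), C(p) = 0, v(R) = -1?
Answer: 1386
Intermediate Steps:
n(W, b) = -12/(W + b) (n(W, b) = 3*((0 - 4)/(b + W)) = 3*(-4/(W + b)) = -12/(W + b))
s = -20 (s = (-12/(0 - 2) - 2)*(-5 + 0) = (-12/(-2) - 2)*(-5) = (-12*(-½) - 2)*(-5) = (6 - 2)*(-5) = 4*(-5) = -20)
G(Y) = -⅓ (G(Y) = -⅑*3 = -⅓)
(-3 + s*G(v(-2)))*378 = (-3 - 20*(-⅓))*378 = (-3 + 20/3)*378 = (11/3)*378 = 1386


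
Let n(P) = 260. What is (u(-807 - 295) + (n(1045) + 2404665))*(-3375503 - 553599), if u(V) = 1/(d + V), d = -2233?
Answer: -31513067413283148/3335 ≈ -9.4492e+12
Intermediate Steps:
u(V) = 1/(-2233 + V)
(u(-807 - 295) + (n(1045) + 2404665))*(-3375503 - 553599) = (1/(-2233 + (-807 - 295)) + (260 + 2404665))*(-3375503 - 553599) = (1/(-2233 - 1102) + 2404925)*(-3929102) = (1/(-3335) + 2404925)*(-3929102) = (-1/3335 + 2404925)*(-3929102) = (8020424874/3335)*(-3929102) = -31513067413283148/3335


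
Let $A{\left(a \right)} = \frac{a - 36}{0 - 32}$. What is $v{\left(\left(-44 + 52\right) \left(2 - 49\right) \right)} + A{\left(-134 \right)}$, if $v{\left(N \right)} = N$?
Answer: $- \frac{5931}{16} \approx -370.69$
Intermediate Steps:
$A{\left(a \right)} = \frac{9}{8} - \frac{a}{32}$ ($A{\left(a \right)} = \frac{-36 + a}{-32} = \left(-36 + a\right) \left(- \frac{1}{32}\right) = \frac{9}{8} - \frac{a}{32}$)
$v{\left(\left(-44 + 52\right) \left(2 - 49\right) \right)} + A{\left(-134 \right)} = \left(-44 + 52\right) \left(2 - 49\right) + \left(\frac{9}{8} - - \frac{67}{16}\right) = 8 \left(-47\right) + \left(\frac{9}{8} + \frac{67}{16}\right) = -376 + \frac{85}{16} = - \frac{5931}{16}$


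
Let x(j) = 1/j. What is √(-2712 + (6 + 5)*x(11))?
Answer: I*√2711 ≈ 52.067*I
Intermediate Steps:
√(-2712 + (6 + 5)*x(11)) = √(-2712 + (6 + 5)/11) = √(-2712 + 11*(1/11)) = √(-2712 + 1) = √(-2711) = I*√2711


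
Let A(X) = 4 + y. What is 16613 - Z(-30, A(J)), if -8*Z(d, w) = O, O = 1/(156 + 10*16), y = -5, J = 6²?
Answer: 41997665/2528 ≈ 16613.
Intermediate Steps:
J = 36
A(X) = -1 (A(X) = 4 - 5 = -1)
O = 1/316 (O = 1/(156 + 160) = 1/316 ≈ 0.0031646)
Z(d, w) = -1/2528 (Z(d, w) = -⅛*1/316 = -1/2528)
16613 - Z(-30, A(J)) = 16613 - 1*(-1/2528) = 16613 + 1/2528 = 41997665/2528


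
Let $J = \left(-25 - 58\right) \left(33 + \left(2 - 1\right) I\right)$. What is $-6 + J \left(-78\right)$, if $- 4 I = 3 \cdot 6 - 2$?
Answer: $187740$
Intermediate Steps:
$I = -4$ ($I = - \frac{3 \cdot 6 - 2}{4} = - \frac{18 - 2}{4} = \left(- \frac{1}{4}\right) 16 = -4$)
$J = -2407$ ($J = \left(-25 - 58\right) \left(33 + \left(2 - 1\right) \left(-4\right)\right) = - 83 \left(33 + 1 \left(-4\right)\right) = - 83 \left(33 - 4\right) = \left(-83\right) 29 = -2407$)
$-6 + J \left(-78\right) = -6 - -187746 = -6 + 187746 = 187740$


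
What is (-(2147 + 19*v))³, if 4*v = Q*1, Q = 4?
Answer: -10161910296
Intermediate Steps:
v = 1 (v = (4*1)/4 = (¼)*4 = 1)
(-(2147 + 19*v))³ = (-19/(1/(140 + (1 - 27))))³ = (-19/(1/(140 - 26)))³ = (-19/(1/114))³ = (-19/1/114)³ = (-19*114)³ = (-2166)³ = -10161910296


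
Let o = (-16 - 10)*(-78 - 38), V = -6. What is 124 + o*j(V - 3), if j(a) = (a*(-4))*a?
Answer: -977060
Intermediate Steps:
j(a) = -4*a**2 (j(a) = (-4*a)*a = -4*a**2)
o = 3016 (o = -26*(-116) = 3016)
124 + o*j(V - 3) = 124 + 3016*(-4*(-6 - 3)**2) = 124 + 3016*(-4*(-9)**2) = 124 + 3016*(-4*81) = 124 + 3016*(-324) = 124 - 977184 = -977060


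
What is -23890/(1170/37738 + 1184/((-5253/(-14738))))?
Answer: -2367949493730/329263198253 ≈ -7.1917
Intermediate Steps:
-23890/(1170/37738 + 1184/((-5253/(-14738)))) = -23890/(1170*(1/37738) + 1184/((-5253*(-1/14738)))) = -23890/(585/18869 + 1184/(5253/14738)) = -23890/(585/18869 + 1184*(14738/5253)) = -23890/(585/18869 + 17449792/5253) = -23890/329263198253/99118857 = -23890*99118857/329263198253 = -2367949493730/329263198253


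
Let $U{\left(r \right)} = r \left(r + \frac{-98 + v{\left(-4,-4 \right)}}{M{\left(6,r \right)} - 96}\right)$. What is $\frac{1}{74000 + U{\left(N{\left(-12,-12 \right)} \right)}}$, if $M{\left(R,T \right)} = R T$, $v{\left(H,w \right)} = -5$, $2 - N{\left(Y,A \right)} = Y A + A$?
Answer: $\frac{438}{39807505} \approx 1.1003 \cdot 10^{-5}$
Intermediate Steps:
$N{\left(Y,A \right)} = 2 - A - A Y$ ($N{\left(Y,A \right)} = 2 - \left(Y A + A\right) = 2 - \left(A Y + A\right) = 2 - \left(A + A Y\right) = 2 - A - A Y$)
$U{\left(r \right)} = r \left(r - \frac{103}{-96 + 6 r}\right)$ ($U{\left(r \right)} = r \left(r + \frac{-98 - 5}{6 r - 96}\right) = r \left(r - \frac{103}{-96 + 6 r}\right)$)
$\frac{1}{74000 + U{\left(N{\left(-12,-12 \right)} \right)}} = \frac{1}{74000 + \frac{\left(2 - -12 - \left(-12\right) \left(-12\right)\right) \left(-103 - 96 \left(2 - -12 - \left(-12\right) \left(-12\right)\right) + 6 \left(2 - -12 - \left(-12\right) \left(-12\right)\right)^{2}\right)}{6 \left(-16 - \left(-14 + 144\right)\right)}} = \frac{1}{74000 + \frac{\left(2 + 12 - 144\right) \left(-103 - 96 \left(2 + 12 - 144\right) + 6 \left(2 + 12 - 144\right)^{2}\right)}{6 \left(-16 + \left(2 + 12 - 144\right)\right)}} = \frac{1}{74000 + \frac{1}{6} \left(-130\right) \frac{1}{-16 - 130} \left(-103 - -12480 + 6 \left(-130\right)^{2}\right)} = \frac{1}{74000 + \frac{1}{6} \left(-130\right) \frac{1}{-146} \left(-103 + 12480 + 6 \cdot 16900\right)} = \frac{1}{74000 + \frac{1}{6} \left(-130\right) \left(- \frac{1}{146}\right) \left(-103 + 12480 + 101400\right)} = \frac{1}{74000 + \frac{1}{6} \left(-130\right) \left(- \frac{1}{146}\right) 113777} = \frac{1}{74000 + \frac{7395505}{438}} = \frac{1}{\frac{39807505}{438}} = \frac{438}{39807505}$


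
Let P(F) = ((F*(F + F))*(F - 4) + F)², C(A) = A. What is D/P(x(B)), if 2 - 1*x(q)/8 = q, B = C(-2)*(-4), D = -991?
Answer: -991/57438832896 ≈ -1.7253e-8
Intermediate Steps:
B = 8 (B = -2*(-4) = 8)
x(q) = 16 - 8*q
P(F) = (F + 2*F²*(-4 + F))² (P(F) = ((F*(2*F))*(-4 + F) + F)² = ((2*F²)*(-4 + F) + F)² = (2*F²*(-4 + F) + F)² = (F + 2*F²*(-4 + F))²)
D/P(x(B)) = -991*1/((16 - 8*8)²*(1 - 8*(16 - 8*8) + 2*(16 - 8*8)²)²) = -991*1/((16 - 64)²*(1 - 8*(16 - 64) + 2*(16 - 64)²)²) = -991*1/(2304*(1 - 8*(-48) + 2*(-48)²)²) = -991*1/(2304*(1 + 384 + 2*2304)²) = -991*1/(2304*(1 + 384 + 4608)²) = -991/(2304*4993²) = -991/(2304*24930049) = -991/57438832896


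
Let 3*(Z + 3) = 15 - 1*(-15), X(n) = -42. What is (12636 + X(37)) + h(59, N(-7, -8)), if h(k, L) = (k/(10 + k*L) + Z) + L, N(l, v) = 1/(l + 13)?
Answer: 8999357/714 ≈ 12604.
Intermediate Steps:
Z = 7 (Z = -3 + (15 - 1*(-15))/3 = -3 + (15 + 15)/3 = -3 + (1/3)*30 = -3 + 10 = 7)
N(l, v) = 1/(13 + l)
h(k, L) = 7 + L + k/(10 + L*k) (h(k, L) = (k/(10 + k*L) + 7) + L = (k/(10 + L*k) + 7) + L = (7 + k/(10 + L*k)) + L = 7 + L + k/(10 + L*k))
(12636 + X(37)) + h(59, N(-7, -8)) = (12636 - 42) + (70 + 59 + 10/(13 - 7) + 59*(1/(13 - 7))**2 + 7*59/(13 - 7))/(10 + 59/(13 - 7)) = 12594 + (70 + 59 + 10/6 + 59*(1/6)**2 + 7*59/6)/(10 + 59/6) = 12594 + (70 + 59 + 10*(1/6) + 59*(1/6)**2 + 7*(1/6)*59)/(10 + (1/6)*59) = 12594 + (70 + 59 + 5/3 + 59*(1/36) + 413/6)/(10 + 59/6) = 12594 + (70 + 59 + 5/3 + 59/36 + 413/6)/(119/6) = 12594 + (6/119)*(7241/36) = 12594 + 7241/714 = 8999357/714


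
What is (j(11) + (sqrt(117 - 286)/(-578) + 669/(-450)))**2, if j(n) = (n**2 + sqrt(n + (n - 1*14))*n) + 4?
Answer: (5354303 - 975*I + 953700*sqrt(2))**2/1879222500 ≈ 23909.0 - 6.9555*I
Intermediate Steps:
j(n) = 4 + n**2 + n*sqrt(-14 + 2*n) (j(n) = (n**2 + sqrt(n + (n - 14))*n) + 4 = (n**2 + sqrt(n + (-14 + n))*n) + 4 = (n**2 + sqrt(-14 + 2*n)*n) + 4 = (n**2 + n*sqrt(-14 + 2*n)) + 4 = 4 + n**2 + n*sqrt(-14 + 2*n))
(j(11) + (sqrt(117 - 286)/(-578) + 669/(-450)))**2 = ((4 + 11**2 + 11*sqrt(-14 + 2*11)) + (sqrt(117 - 286)/(-578) + 669/(-450)))**2 = ((4 + 121 + 11*sqrt(-14 + 22)) + (sqrt(-169)*(-1/578) + 669*(-1/450)))**2 = ((4 + 121 + 11*sqrt(8)) + ((13*I)*(-1/578) - 223/150))**2 = ((4 + 121 + 11*(2*sqrt(2))) + (-13*I/578 - 223/150))**2 = ((4 + 121 + 22*sqrt(2)) + (-223/150 - 13*I/578))**2 = ((125 + 22*sqrt(2)) + (-223/150 - 13*I/578))**2 = (18527/150 + 22*sqrt(2) - 13*I/578)**2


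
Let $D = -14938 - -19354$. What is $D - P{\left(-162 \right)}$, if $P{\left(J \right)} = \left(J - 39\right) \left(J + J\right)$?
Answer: $-60708$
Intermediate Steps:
$D = 4416$ ($D = -14938 + 19354 = 4416$)
$P{\left(J \right)} = 2 J \left(-39 + J\right)$ ($P{\left(J \right)} = \left(-39 + J\right) 2 J = 2 J \left(-39 + J\right)$)
$D - P{\left(-162 \right)} = 4416 - 2 \left(-162\right) \left(-39 - 162\right) = 4416 - 2 \left(-162\right) \left(-201\right) = 4416 - 65124 = -60708$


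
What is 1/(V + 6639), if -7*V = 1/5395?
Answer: 37765/250721834 ≈ 0.00015063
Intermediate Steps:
V = -1/37765 (V = -⅐/5395 = -⅐*1/5395 = -1/37765 ≈ -2.6480e-5)
1/(V + 6639) = 1/(-1/37765 + 6639) = 1/(250721834/37765) = 37765/250721834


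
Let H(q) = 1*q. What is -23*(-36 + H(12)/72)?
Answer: 4945/6 ≈ 824.17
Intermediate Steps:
H(q) = q
-23*(-36 + H(12)/72) = -23*(-36 + 12/72) = -23*(-36 + 12*(1/72)) = -23*(-36 + 1/6) = -23*(-215/6) = 4945/6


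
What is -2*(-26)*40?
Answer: 2080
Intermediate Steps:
-2*(-26)*40 = 52*40 = 2080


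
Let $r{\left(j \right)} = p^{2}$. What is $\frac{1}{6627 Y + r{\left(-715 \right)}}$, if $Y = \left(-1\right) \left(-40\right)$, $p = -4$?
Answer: $\frac{1}{265096} \approx 3.7722 \cdot 10^{-6}$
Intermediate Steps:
$r{\left(j \right)} = 16$ ($r{\left(j \right)} = \left(-4\right)^{2} = 16$)
$Y = 40$
$\frac{1}{6627 Y + r{\left(-715 \right)}} = \frac{1}{6627 \cdot 40 + 16} = \frac{1}{265080 + 16} = \frac{1}{265096}$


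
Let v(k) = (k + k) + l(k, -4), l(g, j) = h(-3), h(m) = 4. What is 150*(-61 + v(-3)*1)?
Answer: -9450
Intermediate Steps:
l(g, j) = 4
v(k) = 4 + 2*k (v(k) = (k + k) + 4 = 2*k + 4 = 4 + 2*k)
150*(-61 + v(-3)*1) = 150*(-61 + (4 + 2*(-3))*1) = 150*(-61 + (4 - 6)*1) = 150*(-61 - 2*1) = 150*(-61 - 2) = 150*(-63) = -9450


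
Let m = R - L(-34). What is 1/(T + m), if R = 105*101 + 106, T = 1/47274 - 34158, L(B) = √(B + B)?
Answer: -52400084191698/1228624924902822697 + 4469662152*I*√17/1228624924902822697 ≈ -4.2649e-5 + 1.5e-8*I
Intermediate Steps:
L(B) = √2*√B (L(B) = √(2*B) = √2*√B)
T = -1614785291/47274 (T = 1/47274 - 34158 = -1614785291/47274 ≈ -34158.)
R = 10711 (R = 10605 + 106 = 10711)
m = 10711 - 2*I*√17 (m = 10711 - √2*√(-34) = 10711 - √2*I*√34 = 10711 - 2*I*√17 ≈ 10711.0 - 8.2462*I)
1/(T + m) = 1/(-1614785291/47274 + (10711 - 2*I*√17)) = 1/(-1108433477/47274 - 2*I*√17)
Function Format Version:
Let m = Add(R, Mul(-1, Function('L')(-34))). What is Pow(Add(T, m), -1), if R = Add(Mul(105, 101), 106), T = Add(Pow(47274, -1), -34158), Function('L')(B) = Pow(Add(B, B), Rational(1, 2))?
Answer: Add(Rational(-52400084191698, 1228624924902822697), Mul(Rational(4469662152, 1228624924902822697), I, Pow(17, Rational(1, 2)))) ≈ Add(-4.2649e-5, Mul(1.5000e-8, I))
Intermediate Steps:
Function('L')(B) = Mul(Pow(2, Rational(1, 2)), Pow(B, Rational(1, 2))) (Function('L')(B) = Pow(Mul(2, B), Rational(1, 2)) = Mul(Pow(2, Rational(1, 2)), Pow(B, Rational(1, 2))))
T = Rational(-1614785291, 47274) (T = Add(Rational(1, 47274), -34158) = Rational(-1614785291, 47274) ≈ -34158.)
R = 10711 (R = Add(10605, 106) = 10711)
m = Add(10711, Mul(-2, I, Pow(17, Rational(1, 2)))) (m = Add(10711, Mul(-1, Mul(Pow(2, Rational(1, 2)), Pow(-34, Rational(1, 2))))) = Add(10711, Mul(-1, Mul(Pow(2, Rational(1, 2)), Mul(I, Pow(34, Rational(1, 2)))))) = Add(10711, Mul(-1, Mul(2, I, Pow(17, Rational(1, 2))))) = Add(10711, Mul(-2, I, Pow(17, Rational(1, 2)))) ≈ Add(10711., Mul(-8.2462, I)))
Pow(Add(T, m), -1) = Pow(Add(Rational(-1614785291, 47274), Add(10711, Mul(-2, I, Pow(17, Rational(1, 2))))), -1) = Pow(Add(Rational(-1108433477, 47274), Mul(-2, I, Pow(17, Rational(1, 2)))), -1)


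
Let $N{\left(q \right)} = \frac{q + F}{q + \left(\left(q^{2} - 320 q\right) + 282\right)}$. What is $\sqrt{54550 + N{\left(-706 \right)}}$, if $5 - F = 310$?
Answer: $\frac{\sqrt{7147107277285987}}{361966} \approx 233.56$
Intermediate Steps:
$F = -305$ ($F = 5 - 310 = -305$)
$N{\left(q \right)} = \frac{-305 + q}{282 + q^{2} - 319 q}$ ($N{\left(q \right)} = \frac{q - 305}{q + \left(\left(q^{2} - 320 q\right) + 282\right)} = \frac{-305 + q}{q + \left(282 + q^{2} - 320 q\right)} = \frac{-305 + q}{282 + q^{2} - 319 q}$)
$\sqrt{54550 + N{\left(-706 \right)}} = \sqrt{54550 + \frac{-305 - 706}{282 + \left(-706\right)^{2} - -225214}} = \sqrt{54550 + \frac{1}{282 + 498436 + 225214} \left(-1011\right)} = \sqrt{54550 + \frac{1}{723932} \left(-1011\right)} = \sqrt{54550 - \frac{1011}{723932}} = \sqrt{\frac{39490489589}{723932}} = \frac{\sqrt{7147107277285987}}{361966}$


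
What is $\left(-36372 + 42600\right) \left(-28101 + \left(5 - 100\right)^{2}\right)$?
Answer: $-118805328$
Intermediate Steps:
$\left(-36372 + 42600\right) \left(-28101 + \left(5 - 100\right)^{2}\right) = 6228 \left(-28101 + \left(-95\right)^{2}\right) = 6228 \left(-28101 + 9025\right) = 6228 \left(-19076\right) = -118805328$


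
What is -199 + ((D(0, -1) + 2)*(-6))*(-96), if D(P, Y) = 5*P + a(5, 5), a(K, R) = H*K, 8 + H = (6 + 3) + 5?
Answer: 18233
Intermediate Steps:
H = 6 (H = -8 + ((6 + 3) + 5) = -8 + (9 + 5) = -8 + 14 = 6)
a(K, R) = 6*K
D(P, Y) = 30 + 5*P (D(P, Y) = 5*P + 6*5 = 5*P + 30 = 30 + 5*P)
-199 + ((D(0, -1) + 2)*(-6))*(-96) = -199 + (((30 + 5*0) + 2)*(-6))*(-96) = -199 + (((30 + 0) + 2)*(-6))*(-96) = -199 + ((30 + 2)*(-6))*(-96) = -199 + (32*(-6))*(-96) = -199 - 192*(-96) = -199 + 18432 = 18233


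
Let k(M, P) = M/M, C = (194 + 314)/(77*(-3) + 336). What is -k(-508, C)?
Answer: -1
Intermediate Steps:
C = 508/105 (C = 508/(-231 + 336) = 508/105 ≈ 4.8381)
k(M, P) = 1
-k(-508, C) = -1*1 = -1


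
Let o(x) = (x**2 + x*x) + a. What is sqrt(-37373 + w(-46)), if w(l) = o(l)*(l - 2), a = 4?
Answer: I*sqrt(240701) ≈ 490.61*I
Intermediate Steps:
o(x) = 4 + 2*x**2 (o(x) = (x**2 + x*x) + 4 = (x**2 + x**2) + 4 = 2*x**2 + 4 = 4 + 2*x**2)
w(l) = (-2 + l)*(4 + 2*l**2) (w(l) = (4 + 2*l**2)*(l - 2) = (4 + 2*l**2)*(-2 + l) = (-2 + l)*(4 + 2*l**2))
sqrt(-37373 + w(-46)) = sqrt(-37373 + 2*(-2 - 46)*(2 + (-46)**2)) = sqrt(-37373 + 2*(-48)*(2 + 2116)) = sqrt(-37373 + 2*(-48)*2118) = sqrt(-37373 - 203328) = sqrt(-240701) = I*sqrt(240701)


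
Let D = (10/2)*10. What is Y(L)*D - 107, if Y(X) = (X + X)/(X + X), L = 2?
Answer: -57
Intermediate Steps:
D = 50 (D = (10*(½))*10 = 5*10 = 50)
Y(X) = 1 (Y(X) = (2*X)/((2*X)) = (2*X)*(1/(2*X)) = 1)
Y(L)*D - 107 = 1*50 - 107 = 50 - 107 = -57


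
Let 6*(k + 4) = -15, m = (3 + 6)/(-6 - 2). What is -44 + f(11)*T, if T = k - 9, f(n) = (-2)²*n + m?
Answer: -11337/16 ≈ -708.56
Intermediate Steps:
m = -9/8 (m = 9/(-8) = 9*(-⅛) = -9/8 ≈ -1.1250)
k = -13/2 (k = -4 + (⅙)*(-15) = -4 - 5/2 = -13/2 ≈ -6.5000)
f(n) = -9/8 + 4*n (f(n) = (-2)²*n - 9/8 = 4*n - 9/8 = -9/8 + 4*n)
T = -31/2 (T = -13/2 - 9 = -31/2 ≈ -15.500)
-44 + f(11)*T = -44 + (-9/8 + 4*11)*(-31/2) = -44 + (-9/8 + 44)*(-31/2) = -44 + (343/8)*(-31/2) = -44 - 10633/16 = -11337/16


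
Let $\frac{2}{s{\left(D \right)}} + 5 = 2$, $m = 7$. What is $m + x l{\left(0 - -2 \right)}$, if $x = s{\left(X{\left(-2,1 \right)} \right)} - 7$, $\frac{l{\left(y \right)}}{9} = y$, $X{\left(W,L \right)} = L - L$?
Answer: $-131$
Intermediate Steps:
$X{\left(W,L \right)} = 0$
$l{\left(y \right)} = 9 y$
$s{\left(D \right)} = - \frac{2}{3}$ ($s{\left(D \right)} = \frac{2}{-5 + 2} = \frac{2}{-3} = 2 \left(- \frac{1}{3}\right) = - \frac{2}{3}$)
$x = - \frac{23}{3}$ ($x = - \frac{2}{3} - 7 = - \frac{23}{3} \approx -7.6667$)
$m + x l{\left(0 - -2 \right)} = 7 - \frac{23 \cdot 9 \left(0 - -2\right)}{3} = 7 - \frac{23 \cdot 9 \left(0 + 2\right)}{3} = 7 - \frac{23 \cdot 9 \cdot 2}{3} = 7 - 138 = -131$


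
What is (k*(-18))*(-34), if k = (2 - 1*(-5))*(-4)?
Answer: -17136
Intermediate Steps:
k = -28 (k = (2 + 5)*(-4) = 7*(-4) = -28)
(k*(-18))*(-34) = -28*(-18)*(-34) = 504*(-34) = -17136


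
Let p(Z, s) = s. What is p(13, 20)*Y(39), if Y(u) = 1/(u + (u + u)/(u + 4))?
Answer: 172/351 ≈ 0.49003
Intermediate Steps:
Y(u) = 1/(u + 2*u/(4 + u)) (Y(u) = 1/(u + (2*u)/(4 + u)) = 1/(u + 2*u/(4 + u)))
p(13, 20)*Y(39) = 20*((4 + 39)/(39*(6 + 39))) = 20*((1/39)*43/45) = 20*((1/39)*(1/45)*43) = 20*(43/1755) = 172/351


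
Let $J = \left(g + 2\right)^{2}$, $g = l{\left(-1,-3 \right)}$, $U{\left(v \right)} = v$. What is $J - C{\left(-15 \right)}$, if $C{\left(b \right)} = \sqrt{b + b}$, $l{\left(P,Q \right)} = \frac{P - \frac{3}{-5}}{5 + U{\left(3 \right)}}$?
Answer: $\frac{1521}{400} - i \sqrt{30} \approx 3.8025 - 5.4772 i$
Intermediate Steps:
$l{\left(P,Q \right)} = \frac{3}{40} + \frac{P}{8}$ ($l{\left(P,Q \right)} = \frac{P - \frac{3}{-5}}{5 + 3} = \frac{P - - \frac{3}{5}}{8} = \left(P + \frac{3}{5}\right) \frac{1}{8} = \left(\frac{3}{5} + P\right) \frac{1}{8} = \frac{3}{40} + \frac{P}{8}$)
$g = - \frac{1}{20}$ ($g = \frac{3}{40} + \frac{1}{8} \left(-1\right) = \frac{3}{40} - \frac{1}{8} = - \frac{1}{20} \approx -0.05$)
$C{\left(b \right)} = \sqrt{2} \sqrt{b}$ ($C{\left(b \right)} = \sqrt{2 b} = \sqrt{2} \sqrt{b}$)
$J = \frac{1521}{400}$ ($J = \left(- \frac{1}{20} + 2\right)^{2} = \left(\frac{39}{20}\right)^{2} = \frac{1521}{400} \approx 3.8025$)
$J - C{\left(-15 \right)} = \frac{1521}{400} - \sqrt{2} \sqrt{-15} = \frac{1521}{400} - \sqrt{2} i \sqrt{15} = \frac{1521}{400} - i \sqrt{30}$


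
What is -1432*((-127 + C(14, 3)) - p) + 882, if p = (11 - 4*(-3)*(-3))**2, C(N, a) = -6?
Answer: 1086338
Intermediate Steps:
p = 625 (p = (11 + 12*(-3))**2 = (11 - 36)**2 = (-25)**2 = 625)
-1432*((-127 + C(14, 3)) - p) + 882 = -1432*((-127 - 6) - 1*625) + 882 = -1432*(-133 - 625) + 882 = -1432*(-758) + 882 = 1085456 + 882 = 1086338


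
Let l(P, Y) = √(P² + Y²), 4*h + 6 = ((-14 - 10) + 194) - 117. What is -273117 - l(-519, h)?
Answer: -273117 - √4311985/4 ≈ -2.7364e+5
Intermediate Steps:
h = 47/4 (h = -3/2 + (((-14 - 10) + 194) - 117)/4 = -3/2 + ((-24 + 194) - 117)/4 = -3/2 + (170 - 117)/4 = -3/2 + (¼)*53 = -3/2 + 53/4 = 47/4 ≈ 11.750)
-273117 - l(-519, h) = -273117 - √((-519)² + (47/4)²) = -273117 - √(269361 + 2209/16) = -273117 - √(4311985/16) = -273117 - √4311985/4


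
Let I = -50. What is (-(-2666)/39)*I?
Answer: -133300/39 ≈ -3417.9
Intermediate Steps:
(-(-2666)/39)*I = -(-2666)/39*(-50) = -31*(-86/39)*(-50) = (2666/39)*(-50) = -133300/39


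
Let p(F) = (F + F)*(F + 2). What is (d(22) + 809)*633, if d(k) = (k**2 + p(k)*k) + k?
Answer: 15538251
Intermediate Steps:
p(F) = 2*F*(2 + F) (p(F) = (2*F)*(2 + F) = 2*F*(2 + F))
d(k) = k + k**2 + 2*k**2*(2 + k) (d(k) = (k**2 + (2*k*(2 + k))*k) + k = (k**2 + 2*k**2*(2 + k)) + k = k + k**2 + 2*k**2*(2 + k))
(d(22) + 809)*633 = (22*(1 + 22 + 2*22*(2 + 22)) + 809)*633 = (22*(1 + 22 + 2*22*24) + 809)*633 = (22*(1 + 22 + 1056) + 809)*633 = (22*1079 + 809)*633 = (23738 + 809)*633 = 24547*633 = 15538251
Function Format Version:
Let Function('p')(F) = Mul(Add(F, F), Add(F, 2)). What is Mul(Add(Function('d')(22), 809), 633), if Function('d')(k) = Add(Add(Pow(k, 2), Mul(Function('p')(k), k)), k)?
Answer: 15538251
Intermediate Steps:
Function('p')(F) = Mul(2, F, Add(2, F)) (Function('p')(F) = Mul(Mul(2, F), Add(2, F)) = Mul(2, F, Add(2, F)))
Function('d')(k) = Add(k, Pow(k, 2), Mul(2, Pow(k, 2), Add(2, k))) (Function('d')(k) = Add(Add(Pow(k, 2), Mul(Mul(2, k, Add(2, k)), k)), k) = Add(Add(Pow(k, 2), Mul(2, Pow(k, 2), Add(2, k))), k) = Add(k, Pow(k, 2), Mul(2, Pow(k, 2), Add(2, k))))
Mul(Add(Function('d')(22), 809), 633) = Mul(Add(Mul(22, Add(1, 22, Mul(2, 22, Add(2, 22)))), 809), 633) = Mul(Add(Mul(22, Add(1, 22, Mul(2, 22, 24))), 809), 633) = Mul(Add(Mul(22, Add(1, 22, 1056)), 809), 633) = Mul(Add(Mul(22, 1079), 809), 633) = Mul(Add(23738, 809), 633) = Mul(24547, 633) = 15538251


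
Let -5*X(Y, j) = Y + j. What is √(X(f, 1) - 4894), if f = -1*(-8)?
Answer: I*√122395/5 ≈ 69.97*I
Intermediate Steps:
f = 8
X(Y, j) = -Y/5 - j/5 (X(Y, j) = -(Y + j)/5 = -Y/5 - j/5)
√(X(f, 1) - 4894) = √((-⅕*8 - ⅕*1) - 4894) = √((-8/5 - ⅕) - 4894) = √(-9/5 - 4894) = √(-24479/5) = I*√122395/5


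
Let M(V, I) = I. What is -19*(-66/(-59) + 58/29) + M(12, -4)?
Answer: -3732/59 ≈ -63.254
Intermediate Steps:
-19*(-66/(-59) + 58/29) + M(12, -4) = -19*(-66/(-59) + 58/29) - 4 = -19*(-66*(-1/59) + 58*(1/29)) - 4 = -19*(66/59 + 2) - 4 = -19*184/59 - 4 = -3496/59 - 4 = -3732/59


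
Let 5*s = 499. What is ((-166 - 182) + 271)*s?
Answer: -38423/5 ≈ -7684.6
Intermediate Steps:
s = 499/5 (s = (⅕)*499 = 499/5 ≈ 99.800)
((-166 - 182) + 271)*s = ((-166 - 182) + 271)*(499/5) = (-348 + 271)*(499/5) = -77*499/5 = -38423/5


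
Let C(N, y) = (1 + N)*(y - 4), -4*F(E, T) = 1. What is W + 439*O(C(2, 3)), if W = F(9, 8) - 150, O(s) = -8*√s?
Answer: -601/4 - 3512*I*√3 ≈ -150.25 - 6083.0*I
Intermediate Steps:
F(E, T) = -¼ (F(E, T) = -¼*1 = -¼)
C(N, y) = (1 + N)*(-4 + y)
W = -601/4 (W = -¼ - 150 = -601/4 ≈ -150.25)
W + 439*O(C(2, 3)) = -601/4 + 439*(-8*√(-4 + 3 - 4*2 + 2*3)) = -601/4 + 439*(-8*√(-4 + 3 - 8 + 6)) = -601/4 + 439*(-8*I*√3) = -601/4 - 3512*I*√3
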